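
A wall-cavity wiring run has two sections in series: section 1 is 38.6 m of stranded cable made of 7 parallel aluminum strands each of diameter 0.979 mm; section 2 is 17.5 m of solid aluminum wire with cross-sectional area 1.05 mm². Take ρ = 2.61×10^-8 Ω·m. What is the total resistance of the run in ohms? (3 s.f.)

Section 1: A_strand = π(4.8950e-04)² = 7.528e-07 m²; R₁ = ρL/(N·A_s) = (2.61×10^-8)(38.6)/(7×7.528e-07) = 0.1912 Ω
Section 2: A = 1.05 mm² = 1.050e-06 m²
R₂ = (2.61×10^-8)(17.5)/(1.050e-06) = 0.435 Ω
R = R₁ + R₂ = 0.626 Ω

0.626 Ω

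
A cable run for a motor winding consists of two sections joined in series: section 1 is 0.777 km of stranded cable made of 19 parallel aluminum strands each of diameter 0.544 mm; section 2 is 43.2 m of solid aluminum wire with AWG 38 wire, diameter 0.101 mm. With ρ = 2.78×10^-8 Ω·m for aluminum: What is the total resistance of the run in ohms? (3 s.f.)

Section 1: A_strand = π(2.7200e-04)² = 2.324e-07 m²; R₁ = ρL/(N·A_s) = (2.78×10^-8)(777)/(19×2.324e-07) = 4.891 Ω
Section 2: A = π(0.101/2 mm)² = π(5.0500e-05 m)² = 8.012e-09 m²
R₂ = (2.78×10^-8)(43.2)/(8.012e-09) = 149.9 Ω
R = R₁ + R₂ = 155 Ω

155 Ω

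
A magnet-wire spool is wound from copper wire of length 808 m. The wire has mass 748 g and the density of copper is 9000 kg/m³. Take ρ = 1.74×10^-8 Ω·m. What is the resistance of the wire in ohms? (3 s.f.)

A = m/(density·L) = 0.748/(9000×808) = 1.0286e-07 m²
R = ρL/A = (1.74×10^-8)(808)/(1.0286e-07) = 137 Ω

137 Ω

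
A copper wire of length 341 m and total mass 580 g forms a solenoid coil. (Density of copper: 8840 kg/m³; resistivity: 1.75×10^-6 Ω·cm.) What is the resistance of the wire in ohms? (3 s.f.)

31.0 Ω

ρ = 1.75×10^-6 Ω·cm = 1.75×10^-8 Ω·m
A = m/(density·L) = 0.58/(8840×341) = 1.9241e-07 m²
R = ρL/A = (1.75×10^-8)(341)/(1.9241e-07) = 31.0 Ω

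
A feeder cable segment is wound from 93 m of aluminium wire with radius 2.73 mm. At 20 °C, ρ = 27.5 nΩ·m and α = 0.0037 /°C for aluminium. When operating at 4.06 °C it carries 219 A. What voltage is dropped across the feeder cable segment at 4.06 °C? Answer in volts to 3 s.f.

ρ = 27.5 nΩ·m = 2.75×10^-8 Ω·m
A = πr² = π(2.7300e-03 m)² = 2.341e-05 m²
R₍20₎ = ρL/A = (2.75×10^-8)(93)/(2.341e-05) = 0.1092 Ω
R₍4.06₎ = R₍20₎(1 + αΔT) = 0.1092 × (1 + 0.0037×-15.9) = 0.1028 Ω
V = IR = 219 × 0.1028 = 22.5 V

22.5 V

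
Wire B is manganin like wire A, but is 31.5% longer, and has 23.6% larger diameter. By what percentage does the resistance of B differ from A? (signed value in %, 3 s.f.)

R ∝ L/d², so R_B/R_A = (1 + 31.5/100) × (1 + 23.6/100)⁻²
= 1.315 × 0.6546 = 0.8608
(R_B − R_A)/R_A = 0.8608 − 1 = -13.9%

-13.9%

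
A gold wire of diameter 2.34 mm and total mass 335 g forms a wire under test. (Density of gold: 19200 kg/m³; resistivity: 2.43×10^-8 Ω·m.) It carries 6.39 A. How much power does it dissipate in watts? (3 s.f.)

0.936 W

A = π(d/2)² = π(1.1700e-03 m)² = 4.3005e-06 m²
L = m/(density·A) = 0.335/(19200×4.3005e-06) = 4.057 m
R = ρL/A = (2.43×10^-8)(4.057)/(4.3005e-06) = 0.02292 Ω
P = I²R = (6.39)² × 0.02292 = 0.936 W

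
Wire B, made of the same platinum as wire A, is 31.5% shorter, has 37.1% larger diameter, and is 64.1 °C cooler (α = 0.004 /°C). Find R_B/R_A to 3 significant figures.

0.271

R ∝ ρL/d² with ρ ∝ (1+αΔT), so R_B/R_A = (1 − 31.5/100) × (1 + 37.1/100)⁻² × (1 − 0.004×64.1)
= 0.685 × 0.532 × 0.7436 = 0.271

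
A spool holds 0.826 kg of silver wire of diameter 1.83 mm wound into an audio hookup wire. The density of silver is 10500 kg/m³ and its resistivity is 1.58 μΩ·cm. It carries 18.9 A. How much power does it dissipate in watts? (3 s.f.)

64.2 W

ρ = 1.58 μΩ·cm = 1.58×10^-8 Ω·m
A = π(d/2)² = π(9.1500e-04 m)² = 2.6302e-06 m²
L = m/(density·A) = 0.826/(10500×2.6302e-06) = 29.91 m
R = ρL/A = (1.58×10^-8)(29.91)/(2.6302e-06) = 0.1797 Ω
P = I²R = (18.9)² × 0.1797 = 64.2 W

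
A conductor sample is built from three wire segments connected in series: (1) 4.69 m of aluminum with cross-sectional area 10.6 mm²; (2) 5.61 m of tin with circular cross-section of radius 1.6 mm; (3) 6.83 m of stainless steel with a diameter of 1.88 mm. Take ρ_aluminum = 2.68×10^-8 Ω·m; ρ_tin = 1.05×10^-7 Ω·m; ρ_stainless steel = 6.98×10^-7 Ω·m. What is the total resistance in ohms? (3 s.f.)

Seg 1: A = 10.6 mm² = 1.060e-05 m²
R_1 = (2.68×10^-8)(4.69)/(1.060e-05) = 0.01186 Ω
Seg 2: A = πr² = π(1.6000e-03 m)² = 8.042e-06 m²
R_2 = (1.05×10^-7)(5.61)/(8.042e-06) = 0.07324 Ω
Seg 3: A = π(d/2)² = π(9.4000e-04 m)² = 2.776e-06 m²
R_3 = (6.98×10^-7)(6.83)/(2.776e-06) = 1.717 Ω
R_total = R_1 + R_2 + R_3 = 1.80 Ω

1.80 Ω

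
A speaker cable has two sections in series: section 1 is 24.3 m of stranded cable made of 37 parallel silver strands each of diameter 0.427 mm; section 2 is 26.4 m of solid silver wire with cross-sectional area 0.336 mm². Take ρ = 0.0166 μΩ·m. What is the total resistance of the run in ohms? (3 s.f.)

ρ = 0.0166 μΩ·m = 1.66×10^-8 Ω·m
Section 1: A_strand = π(2.1350e-04)² = 1.432e-07 m²; R₁ = ρL/(N·A_s) = (1.66×10^-8)(24.3)/(37×1.432e-07) = 0.07613 Ω
Section 2: A = 0.336 mm² = 3.360e-07 m²
R₂ = (1.66×10^-8)(26.4)/(3.360e-07) = 1.304 Ω
R = R₁ + R₂ = 1.38 Ω

1.38 Ω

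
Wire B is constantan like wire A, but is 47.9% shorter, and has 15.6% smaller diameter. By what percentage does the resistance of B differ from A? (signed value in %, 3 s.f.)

R ∝ L/d², so R_B/R_A = (1 − 47.9/100) × (1 − 15.6/100)⁻²
= 0.521 × 1.404 = 0.7314
(R_B − R_A)/R_A = 0.7314 − 1 = -26.9%

-26.9%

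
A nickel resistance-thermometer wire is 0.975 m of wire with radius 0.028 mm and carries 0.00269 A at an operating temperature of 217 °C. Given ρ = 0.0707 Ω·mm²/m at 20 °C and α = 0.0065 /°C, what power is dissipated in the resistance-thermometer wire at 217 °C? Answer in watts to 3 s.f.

ρ = 0.0707 Ω·mm²/m = 7.07×10^-8 Ω·m
A = πr² = π(2.8000e-05 m)² = 2.463e-09 m²
R₍20₎ = ρL/A = (7.07×10^-8)(0.975)/(2.463e-09) = 27.99 Ω
R₍217₎ = R₍20₎(1 + αΔT) = 27.99 × (1 + 0.0065×197) = 63.82 Ω
P = I²R = (0.00269)² × 63.82 = 4.62×10^-4 W

4.62×10^-4 W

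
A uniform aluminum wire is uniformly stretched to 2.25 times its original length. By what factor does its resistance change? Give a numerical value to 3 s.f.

Volume constant ⇒ A' = A/k with k = 2.25. R' = ρ(kL)/(A/k) = k²R.
Factor = 5.06

5.06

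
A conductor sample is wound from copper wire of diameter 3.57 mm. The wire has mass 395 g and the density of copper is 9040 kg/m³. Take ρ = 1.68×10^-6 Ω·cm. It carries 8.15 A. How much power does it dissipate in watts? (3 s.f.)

ρ = 1.68×10^-6 Ω·cm = 1.68×10^-8 Ω·m
A = π(d/2)² = π(1.7850e-03 m)² = 1.0010e-05 m²
L = m/(density·A) = 0.395/(9040×1.0010e-05) = 4.365 m
R = ρL/A = (1.68×10^-8)(4.365)/(1.0010e-05) = 0.007326 Ω
P = I²R = (8.15)² × 0.007326 = 0.487 W

0.487 W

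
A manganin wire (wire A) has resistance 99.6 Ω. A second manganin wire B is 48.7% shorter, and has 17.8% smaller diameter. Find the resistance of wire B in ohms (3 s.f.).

75.6 Ω

R ∝ L/d², so R_B/R_A = (1 − 48.7/100) × (1 − 17.8/100)⁻²
= 0.513 × 1.48 = 0.7592
R_B = 0.7592 × 99.6 = 75.6 Ω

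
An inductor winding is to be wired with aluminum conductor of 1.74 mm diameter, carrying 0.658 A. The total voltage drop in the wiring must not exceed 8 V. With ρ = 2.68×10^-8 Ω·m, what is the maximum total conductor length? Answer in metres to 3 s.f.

1080 m

A = π(d/2)² = π(8.7000e-04 m)² = 2.378e-06 m²
L_max = V_max·A/(1·ρI) = (8)(2.378e-06)/(2.68×10^-8×0.658) = 1080 m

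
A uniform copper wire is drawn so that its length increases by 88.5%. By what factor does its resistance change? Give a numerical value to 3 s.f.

3.55

k = 1 + 88.5/100 = 1.885; volume constant ⇒ A' = A/k, so R' = k²R.
Factor = 3.55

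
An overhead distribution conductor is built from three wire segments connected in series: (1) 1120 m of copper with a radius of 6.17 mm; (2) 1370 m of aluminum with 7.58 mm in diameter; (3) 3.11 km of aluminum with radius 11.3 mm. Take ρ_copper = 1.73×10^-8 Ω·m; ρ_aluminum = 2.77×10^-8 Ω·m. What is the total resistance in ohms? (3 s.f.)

Seg 1: A = πr² = π(6.1700e-03 m)² = 1.196e-04 m²
R_1 = (1.73×10^-8)(1120)/(1.196e-04) = 0.162 Ω
Seg 2: A = π(d/2)² = π(3.7900e-03 m)² = 4.513e-05 m²
R_2 = (2.77×10^-8)(1370)/(4.513e-05) = 0.841 Ω
Seg 3: A = πr² = π(1.1300e-02 m)² = 4.011e-04 m²
R_3 = (2.77×10^-8)(3110)/(4.011e-04) = 0.2148 Ω
R_total = R_1 + R_2 + R_3 = 1.22 Ω

1.22 Ω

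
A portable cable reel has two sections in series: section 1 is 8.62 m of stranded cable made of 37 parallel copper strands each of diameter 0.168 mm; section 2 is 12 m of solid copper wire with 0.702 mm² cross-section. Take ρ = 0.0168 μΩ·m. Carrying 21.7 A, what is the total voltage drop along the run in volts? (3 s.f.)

ρ = 0.0168 μΩ·m = 1.68×10^-8 Ω·m
Section 1: A_strand = π(8.4000e-05)² = 2.217e-08 m²; R₁ = ρL/(N·A_s) = (1.68×10^-8)(8.62)/(37×2.217e-08) = 0.1766 Ω
Section 2: A = 0.702 mm² = 7.020e-07 m²
R₂ = (1.68×10^-8)(12)/(7.020e-07) = 0.2872 Ω
R = R₁ + R₂ = 0.4637 Ω
V = IR = 21.7 × 0.4637 = 10.1 V

10.1 V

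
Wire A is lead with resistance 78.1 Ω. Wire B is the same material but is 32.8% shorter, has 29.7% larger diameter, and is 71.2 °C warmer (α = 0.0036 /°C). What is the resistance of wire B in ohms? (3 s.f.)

R ∝ ρL/d² with ρ ∝ (1+αΔT), so R_B/R_A = (1 − 32.8/100) × (1 + 29.7/100)⁻² × (1 + 0.0036×71.2)
= 0.672 × 0.5945 × 1.256 = 0.5019
R_B = 0.5019 × 78.1 = 39.2 Ω

39.2 Ω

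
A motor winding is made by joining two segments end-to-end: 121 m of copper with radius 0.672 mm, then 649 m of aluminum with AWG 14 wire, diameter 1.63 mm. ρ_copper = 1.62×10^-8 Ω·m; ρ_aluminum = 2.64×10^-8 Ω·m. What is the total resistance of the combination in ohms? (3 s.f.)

Segment 1: A = πr² = π(6.7200e-04 m)² = 1.419e-06 m²
R₁ = ρL/A = (1.62×10^-8)(121)/(1.419e-06) = 1.382 Ω
Segment 2: A = π(1.63/2 mm)² = π(8.1500e-04 m)² = 2.087e-06 m²
R₂ = (2.64×10^-8)(649)/(2.087e-06) = 8.211 Ω
R = R₁ + R₂ = 9.59 Ω

9.59 Ω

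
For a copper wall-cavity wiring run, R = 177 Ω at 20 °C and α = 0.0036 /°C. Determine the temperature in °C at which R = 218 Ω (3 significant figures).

84.3 °C

R = R₀(1 + α(T − T₀)) ⇒ T = T₀ + (R/R₀ − 1)/α
T = 20 + (218/177 − 1)/0.0036 = 20 + (0.2316)/0.0036 = 84.3 °C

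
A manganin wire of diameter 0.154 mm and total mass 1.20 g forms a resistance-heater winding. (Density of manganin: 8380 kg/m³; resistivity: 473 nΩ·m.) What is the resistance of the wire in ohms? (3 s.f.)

195 Ω

ρ = 473 nΩ·m = 4.73×10^-7 Ω·m
A = π(d/2)² = π(7.7000e-05 m)² = 1.8627e-08 m²
L = m/(density·A) = 0.0012/(8380×1.8627e-08) = 7.688 m
R = ρL/A = (4.73×10^-7)(7.688)/(1.8627e-08) = 195 Ω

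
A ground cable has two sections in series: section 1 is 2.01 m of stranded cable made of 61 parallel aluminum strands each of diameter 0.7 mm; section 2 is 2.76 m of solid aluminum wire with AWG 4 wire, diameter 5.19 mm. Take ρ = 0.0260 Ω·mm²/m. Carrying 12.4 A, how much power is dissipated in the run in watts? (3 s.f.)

0.864 W

ρ = 0.0260 Ω·mm²/m = 2.60×10^-8 Ω·m
Section 1: A_strand = π(3.5000e-04)² = 3.848e-07 m²; R₁ = ρL/(N·A_s) = (2.60×10^-8)(2.01)/(61×3.848e-07) = 0.002226 Ω
Section 2: A = π(5.19/2 mm)² = π(2.5950e-03 m)² = 2.116e-05 m²
R₂ = (2.60×10^-8)(2.76)/(2.116e-05) = 0.003392 Ω
R = R₁ + R₂ = 0.005618 Ω
P = I²R = (12.4)² × 0.005618 = 0.864 W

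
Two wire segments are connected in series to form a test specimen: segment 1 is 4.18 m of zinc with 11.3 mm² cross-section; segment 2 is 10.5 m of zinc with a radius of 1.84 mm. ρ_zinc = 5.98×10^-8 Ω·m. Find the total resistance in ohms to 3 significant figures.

Segment 1: A = 11.3 mm² = 1.130e-05 m²
R₁ = ρL/A = (5.98×10^-8)(4.18)/(1.130e-05) = 0.02212 Ω
Segment 2: A = πr² = π(1.8400e-03 m)² = 1.064e-05 m²
R₂ = (5.98×10^-8)(10.5)/(1.064e-05) = 0.05903 Ω
R = R₁ + R₂ = 0.0812 Ω

0.0812 Ω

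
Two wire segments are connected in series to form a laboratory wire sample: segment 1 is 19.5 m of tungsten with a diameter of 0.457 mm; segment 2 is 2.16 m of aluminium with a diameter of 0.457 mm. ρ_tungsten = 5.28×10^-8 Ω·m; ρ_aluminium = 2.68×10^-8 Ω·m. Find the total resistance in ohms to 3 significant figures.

6.63 Ω

Segment 1: A = π(d/2)² = π(2.2850e-04 m)² = 1.640e-07 m²
R₁ = ρL/A = (5.28×10^-8)(19.5)/(1.640e-07) = 6.277 Ω
R₂ = (2.68×10^-8)(2.16)/(1.640e-07) = 0.3529 Ω
R = R₁ + R₂ = 6.63 Ω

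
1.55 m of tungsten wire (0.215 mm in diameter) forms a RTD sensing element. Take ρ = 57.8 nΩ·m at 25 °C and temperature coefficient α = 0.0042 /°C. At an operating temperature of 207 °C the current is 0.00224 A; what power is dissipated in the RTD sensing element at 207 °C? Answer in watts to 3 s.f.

2.18×10^-5 W

ρ = 57.8 nΩ·m = 5.78×10^-8 Ω·m
A = π(d/2)² = π(1.0750e-04 m)² = 3.631e-08 m²
R₍25₎ = ρL/A = (5.78×10^-8)(1.55)/(3.631e-08) = 2.468 Ω
R₍207₎ = R₍25₎(1 + αΔT) = 2.468 × (1 + 0.0042×182) = 4.354 Ω
P = I²R = (0.00224)² × 4.354 = 2.18×10^-5 W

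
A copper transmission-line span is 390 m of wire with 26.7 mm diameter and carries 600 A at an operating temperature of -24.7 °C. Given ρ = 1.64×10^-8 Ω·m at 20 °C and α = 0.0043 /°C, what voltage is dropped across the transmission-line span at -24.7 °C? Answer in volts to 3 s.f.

A = π(d/2)² = π(1.3350e-02 m)² = 5.599e-04 m²
R₍20₎ = ρL/A = (1.64×10^-8)(390)/(5.599e-04) = 0.01142 Ω
R₍-24.7₎ = R₍20₎(1 + αΔT) = 0.01142 × (1 + 0.0043×-44.7) = 0.009228 Ω
V = IR = 600 × 0.009228 = 5.54 V

5.54 V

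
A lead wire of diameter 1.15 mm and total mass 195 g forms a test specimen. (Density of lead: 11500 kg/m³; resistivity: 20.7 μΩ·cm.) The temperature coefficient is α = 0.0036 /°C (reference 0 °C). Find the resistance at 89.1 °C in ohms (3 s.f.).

4.30 Ω

ρ = 20.7 μΩ·cm = 2.07×10^-7 Ω·m
A = π(d/2)² = π(5.7500e-04 m)² = 1.0387e-06 m²
L = m/(density·A) = 0.195/(11500×1.0387e-06) = 16.32 m
R = ρL/A = (2.07×10^-7)(16.32)/(1.0387e-06) = 3.253 Ω
R(89.1 °C) = 3.253 × (1 + 0.0036×89.1) = 4.30 Ω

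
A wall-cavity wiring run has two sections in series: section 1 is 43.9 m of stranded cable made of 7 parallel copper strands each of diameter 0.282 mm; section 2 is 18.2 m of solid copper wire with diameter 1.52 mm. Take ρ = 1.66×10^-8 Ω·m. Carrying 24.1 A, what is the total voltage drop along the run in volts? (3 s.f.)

44.2 V

Section 1: A_strand = π(1.4100e-04)² = 6.246e-08 m²; R₁ = ρL/(N·A_s) = (1.66×10^-8)(43.9)/(7×6.246e-08) = 1.667 Ω
Section 2: A = π(d/2)² = π(7.6000e-04 m)² = 1.815e-06 m²
R₂ = (1.66×10^-8)(18.2)/(1.815e-06) = 0.1665 Ω
R = R₁ + R₂ = 1.833 Ω
V = IR = 24.1 × 1.833 = 44.2 V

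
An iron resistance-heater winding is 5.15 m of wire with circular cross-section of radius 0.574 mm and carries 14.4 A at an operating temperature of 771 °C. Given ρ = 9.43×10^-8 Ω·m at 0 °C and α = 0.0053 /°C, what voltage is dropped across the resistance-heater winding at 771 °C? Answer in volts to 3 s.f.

A = πr² = π(5.7400e-04 m)² = 1.035e-06 m²
R₍0₎ = ρL/A = (9.43×10^-8)(5.15)/(1.035e-06) = 0.4692 Ω
R₍771₎ = R₍0₎(1 + αΔT) = 0.4692 × (1 + 0.0053×771) = 2.386 Ω
V = IR = 14.4 × 2.386 = 34.4 V

34.4 V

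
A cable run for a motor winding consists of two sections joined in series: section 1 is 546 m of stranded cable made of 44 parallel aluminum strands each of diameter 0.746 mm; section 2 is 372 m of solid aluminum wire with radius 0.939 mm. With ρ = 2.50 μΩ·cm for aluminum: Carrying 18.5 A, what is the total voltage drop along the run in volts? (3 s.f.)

75.2 V

ρ = 2.50 μΩ·cm = 2.50×10^-8 Ω·m
Section 1: A_strand = π(3.7300e-04)² = 4.371e-07 m²; R₁ = ρL/(N·A_s) = (2.50×10^-8)(546)/(44×4.371e-07) = 0.7098 Ω
Section 2: A = πr² = π(9.3900e-04 m)² = 2.770e-06 m²
R₂ = (2.50×10^-8)(372)/(2.770e-06) = 3.357 Ω
R = R₁ + R₂ = 4.067 Ω
V = IR = 18.5 × 4.067 = 75.2 V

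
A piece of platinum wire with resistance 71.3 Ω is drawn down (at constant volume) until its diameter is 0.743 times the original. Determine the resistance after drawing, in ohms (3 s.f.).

Volume constant ⇒ L' = L/r² with r = 0.743. R' = ρL'/A' = ρ(L/r²)/(πr²d₀²/4) = R/r⁴.
R' = 3.281 × 71.3 = 234 Ω

234 Ω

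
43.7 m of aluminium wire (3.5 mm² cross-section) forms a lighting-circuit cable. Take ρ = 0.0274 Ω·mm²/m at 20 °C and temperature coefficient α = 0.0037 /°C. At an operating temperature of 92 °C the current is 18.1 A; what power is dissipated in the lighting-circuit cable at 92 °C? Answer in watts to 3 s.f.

142 W

ρ = 0.0274 Ω·mm²/m = 2.74×10^-8 Ω·m
A = 3.5 mm² = 3.500e-06 m²
R₍20₎ = ρL/A = (2.74×10^-8)(43.7)/(3.500e-06) = 0.3421 Ω
R₍92₎ = R₍20₎(1 + αΔT) = 0.3421 × (1 + 0.0037×72) = 0.4332 Ω
P = I²R = (18.1)² × 0.4332 = 142 W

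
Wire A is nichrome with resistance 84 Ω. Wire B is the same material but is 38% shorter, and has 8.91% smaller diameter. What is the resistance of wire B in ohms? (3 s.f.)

R ∝ L/d², so R_B/R_A = (1 − 38/100) × (1 − 8.91/100)⁻²
= 0.62 × 1.205 = 0.7472
R_B = 0.7472 × 84 = 62.8 Ω

62.8 Ω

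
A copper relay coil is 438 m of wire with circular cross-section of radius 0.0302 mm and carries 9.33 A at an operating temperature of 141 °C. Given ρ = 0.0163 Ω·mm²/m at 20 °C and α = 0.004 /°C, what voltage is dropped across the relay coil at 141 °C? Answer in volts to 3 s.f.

ρ = 0.0163 Ω·mm²/m = 1.63×10^-8 Ω·m
A = πr² = π(3.0200e-05 m)² = 2.865e-09 m²
R₍20₎ = ρL/A = (1.63×10^-8)(438)/(2.865e-09) = 2492 Ω
R₍141₎ = R₍20₎(1 + αΔT) = 2492 × (1 + 0.004×121) = 3698 Ω
V = IR = 9.33 × 3698 = 34500 V

34500 V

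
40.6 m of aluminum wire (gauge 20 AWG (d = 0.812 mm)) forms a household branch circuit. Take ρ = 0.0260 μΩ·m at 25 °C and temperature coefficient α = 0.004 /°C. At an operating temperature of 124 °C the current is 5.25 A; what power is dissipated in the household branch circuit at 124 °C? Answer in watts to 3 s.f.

ρ = 0.0260 μΩ·m = 2.60×10^-8 Ω·m
A = π(0.812/2 mm)² = π(4.0600e-04 m)² = 5.178e-07 m²
R₍25₎ = ρL/A = (2.60×10^-8)(40.6)/(5.178e-07) = 2.038 Ω
R₍124₎ = R₍25₎(1 + αΔT) = 2.038 × (1 + 0.004×99) = 2.846 Ω
P = I²R = (5.25)² × 2.846 = 78.4 W

78.4 W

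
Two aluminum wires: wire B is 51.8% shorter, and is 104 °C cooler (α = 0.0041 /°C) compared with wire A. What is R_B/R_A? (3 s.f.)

0.276

R ∝ ρL/d² with ρ ∝ (1+αΔT), so R_B/R_A = (1 − 51.8/100) × (1 − 0.0041×104)
= 0.482 × 0.5736 = 0.276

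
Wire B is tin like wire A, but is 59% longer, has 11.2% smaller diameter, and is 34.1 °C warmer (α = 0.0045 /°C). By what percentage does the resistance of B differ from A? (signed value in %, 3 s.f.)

R ∝ ρL/d² with ρ ∝ (1+αΔT), so R_B/R_A = (1 + 59/100) × (1 − 11.2/100)⁻² × (1 + 0.0045×34.1)
= 1.59 × 1.268 × 1.153 = 2.326
(R_B − R_A)/R_A = 2.326 − 1 = 133%

133%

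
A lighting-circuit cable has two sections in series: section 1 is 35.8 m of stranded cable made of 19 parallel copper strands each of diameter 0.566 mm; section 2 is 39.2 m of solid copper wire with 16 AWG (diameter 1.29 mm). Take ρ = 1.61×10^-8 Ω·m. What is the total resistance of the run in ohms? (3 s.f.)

0.603 Ω

Section 1: A_strand = π(2.8300e-04)² = 2.516e-07 m²; R₁ = ρL/(N·A_s) = (1.61×10^-8)(35.8)/(19×2.516e-07) = 0.1206 Ω
Section 2: A = π(1.29/2 mm)² = π(6.4500e-04 m)² = 1.307e-06 m²
R₂ = (1.61×10^-8)(39.2)/(1.307e-06) = 0.4829 Ω
R = R₁ + R₂ = 0.603 Ω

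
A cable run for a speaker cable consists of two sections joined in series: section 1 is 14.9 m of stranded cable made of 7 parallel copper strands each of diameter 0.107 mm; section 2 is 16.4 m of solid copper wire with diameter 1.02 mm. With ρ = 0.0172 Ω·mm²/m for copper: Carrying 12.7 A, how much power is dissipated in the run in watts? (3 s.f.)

712 W

ρ = 0.0172 Ω·mm²/m = 1.72×10^-8 Ω·m
Section 1: A_strand = π(5.3500e-05)² = 8.992e-09 m²; R₁ = ρL/(N·A_s) = (1.72×10^-8)(14.9)/(7×8.992e-09) = 4.072 Ω
Section 2: A = π(d/2)² = π(5.1000e-04 m)² = 8.171e-07 m²
R₂ = (1.72×10^-8)(16.4)/(8.171e-07) = 0.3452 Ω
R = R₁ + R₂ = 4.417 Ω
P = I²R = (12.7)² × 4.417 = 712 W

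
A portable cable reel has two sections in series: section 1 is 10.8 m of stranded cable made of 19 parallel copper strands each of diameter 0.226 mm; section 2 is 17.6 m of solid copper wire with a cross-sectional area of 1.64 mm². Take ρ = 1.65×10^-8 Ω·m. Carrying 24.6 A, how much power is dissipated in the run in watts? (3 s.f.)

Section 1: A_strand = π(1.1300e-04)² = 4.011e-08 m²; R₁ = ρL/(N·A_s) = (1.65×10^-8)(10.8)/(19×4.011e-08) = 0.2338 Ω
Section 2: A = 1.64 mm² = 1.640e-06 m²
R₂ = (1.65×10^-8)(17.6)/(1.640e-06) = 0.1771 Ω
R = R₁ + R₂ = 0.4109 Ω
P = I²R = (24.6)² × 0.4109 = 249 W

249 W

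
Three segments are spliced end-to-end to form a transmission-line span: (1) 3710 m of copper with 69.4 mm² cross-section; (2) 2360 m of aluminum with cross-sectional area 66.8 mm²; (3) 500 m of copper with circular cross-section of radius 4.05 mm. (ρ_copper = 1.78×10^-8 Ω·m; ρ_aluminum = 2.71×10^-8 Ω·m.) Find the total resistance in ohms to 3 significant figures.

Seg 1: A = 69.4 mm² = 6.940e-05 m²
R_1 = (1.78×10^-8)(3710)/(6.940e-05) = 0.9516 Ω
Seg 2: A = 66.8 mm² = 6.680e-05 m²
R_2 = (2.71×10^-8)(2360)/(6.680e-05) = 0.9574 Ω
Seg 3: A = πr² = π(4.0500e-03 m)² = 5.153e-05 m²
R_3 = (1.78×10^-8)(500)/(5.153e-05) = 0.1727 Ω
R_total = R_1 + R_2 + R_3 = 2.08 Ω

2.08 Ω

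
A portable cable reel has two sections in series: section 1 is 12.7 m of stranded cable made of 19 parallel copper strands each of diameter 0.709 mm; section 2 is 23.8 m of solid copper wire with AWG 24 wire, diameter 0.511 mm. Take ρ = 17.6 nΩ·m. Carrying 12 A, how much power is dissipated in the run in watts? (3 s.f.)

298 W

ρ = 17.6 nΩ·m = 1.76×10^-8 Ω·m
Section 1: A_strand = π(3.5450e-04)² = 3.948e-07 m²; R₁ = ρL/(N·A_s) = (1.76×10^-8)(12.7)/(19×3.948e-07) = 0.0298 Ω
Section 2: A = π(0.511/2 mm)² = π(2.5550e-04 m)² = 2.051e-07 m²
R₂ = (1.76×10^-8)(23.8)/(2.051e-07) = 2.042 Ω
R = R₁ + R₂ = 2.072 Ω
P = I²R = (12)² × 2.072 = 298 W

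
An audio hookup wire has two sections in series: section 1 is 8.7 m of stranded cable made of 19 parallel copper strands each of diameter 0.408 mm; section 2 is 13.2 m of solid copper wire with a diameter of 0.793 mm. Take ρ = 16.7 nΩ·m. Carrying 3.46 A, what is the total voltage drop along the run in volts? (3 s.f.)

1.75 V

ρ = 16.7 nΩ·m = 1.67×10^-8 Ω·m
Section 1: A_strand = π(2.0400e-04)² = 1.307e-07 m²; R₁ = ρL/(N·A_s) = (1.67×10^-8)(8.7)/(19×1.307e-07) = 0.05849 Ω
Section 2: A = π(d/2)² = π(3.9650e-04 m)² = 4.939e-07 m²
R₂ = (1.67×10^-8)(13.2)/(4.939e-07) = 0.4463 Ω
R = R₁ + R₂ = 0.5048 Ω
V = IR = 3.46 × 0.5048 = 1.75 V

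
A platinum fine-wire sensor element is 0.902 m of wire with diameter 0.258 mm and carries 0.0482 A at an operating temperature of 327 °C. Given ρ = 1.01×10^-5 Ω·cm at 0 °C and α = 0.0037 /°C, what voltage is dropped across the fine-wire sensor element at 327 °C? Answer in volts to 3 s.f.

ρ = 1.01×10^-5 Ω·cm = 1.01×10^-7 Ω·m
A = π(d/2)² = π(1.2900e-04 m)² = 5.228e-08 m²
R₍0₎ = ρL/A = (1.01×10^-7)(0.902)/(5.228e-08) = 1.743 Ω
R₍327₎ = R₍0₎(1 + αΔT) = 1.743 × (1 + 0.0037×327) = 3.851 Ω
V = IR = 0.0482 × 3.851 = 0.186 V

0.186 V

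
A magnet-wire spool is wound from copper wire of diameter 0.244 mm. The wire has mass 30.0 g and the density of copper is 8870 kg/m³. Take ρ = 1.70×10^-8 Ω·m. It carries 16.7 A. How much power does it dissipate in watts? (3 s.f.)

7330 W

A = π(d/2)² = π(1.2200e-04 m)² = 4.6759e-08 m²
L = m/(density·A) = 0.03/(8870×4.6759e-08) = 72.33 m
R = ρL/A = (1.70×10^-8)(72.33)/(4.6759e-08) = 26.3 Ω
P = I²R = (16.7)² × 26.3 = 7330 W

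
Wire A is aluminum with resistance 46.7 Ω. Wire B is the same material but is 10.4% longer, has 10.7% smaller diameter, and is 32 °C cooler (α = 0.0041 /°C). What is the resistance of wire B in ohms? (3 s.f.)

56.2 Ω

R ∝ ρL/d² with ρ ∝ (1+αΔT), so R_B/R_A = (1 + 10.4/100) × (1 − 10.7/100)⁻² × (1 − 0.0041×32)
= 1.104 × 1.254 × 0.8688 = 1.203
R_B = 1.203 × 46.7 = 56.2 Ω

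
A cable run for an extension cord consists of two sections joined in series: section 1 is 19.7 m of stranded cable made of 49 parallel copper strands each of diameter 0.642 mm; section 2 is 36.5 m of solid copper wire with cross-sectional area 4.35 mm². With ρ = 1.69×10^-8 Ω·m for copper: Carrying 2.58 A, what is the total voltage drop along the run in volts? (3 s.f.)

Section 1: A_strand = π(3.2100e-04)² = 3.237e-07 m²; R₁ = ρL/(N·A_s) = (1.69×10^-8)(19.7)/(49×3.237e-07) = 0.02099 Ω
Section 2: A = 4.35 mm² = 4.350e-06 m²
R₂ = (1.69×10^-8)(36.5)/(4.350e-06) = 0.1418 Ω
R = R₁ + R₂ = 0.1628 Ω
V = IR = 2.58 × 0.1628 = 0.420 V

0.420 V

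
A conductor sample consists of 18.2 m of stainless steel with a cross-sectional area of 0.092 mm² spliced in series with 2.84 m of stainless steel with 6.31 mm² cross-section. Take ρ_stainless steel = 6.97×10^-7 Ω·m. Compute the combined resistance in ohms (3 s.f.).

138 Ω

Segment 1: A = 0.092 mm² = 9.200e-08 m²
R₁ = ρL/A = (6.97×10^-7)(18.2)/(9.200e-08) = 137.9 Ω
Segment 2: A = 6.31 mm² = 6.310e-06 m²
R₂ = (6.97×10^-7)(2.84)/(6.310e-06) = 0.3137 Ω
R = R₁ + R₂ = 138 Ω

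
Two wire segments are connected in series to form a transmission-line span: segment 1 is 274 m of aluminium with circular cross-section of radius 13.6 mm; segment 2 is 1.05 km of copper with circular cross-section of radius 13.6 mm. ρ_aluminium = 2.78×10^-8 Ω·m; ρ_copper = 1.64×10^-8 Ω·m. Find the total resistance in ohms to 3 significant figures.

Segment 1: A = πr² = π(1.3600e-02 m)² = 5.811e-04 m²
R₁ = ρL/A = (2.78×10^-8)(274)/(5.811e-04) = 0.01311 Ω
R₂ = (1.64×10^-8)(1050)/(5.811e-04) = 0.02964 Ω
R = R₁ + R₂ = 0.0427 Ω

0.0427 Ω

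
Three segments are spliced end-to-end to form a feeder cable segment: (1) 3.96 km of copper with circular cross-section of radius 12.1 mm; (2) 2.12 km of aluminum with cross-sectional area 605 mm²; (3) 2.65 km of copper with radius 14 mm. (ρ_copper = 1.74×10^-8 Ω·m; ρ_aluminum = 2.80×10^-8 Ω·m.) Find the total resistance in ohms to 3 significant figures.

0.323 Ω

Seg 1: A = πr² = π(1.2100e-02 m)² = 4.600e-04 m²
R_1 = (1.74×10^-8)(3960)/(4.600e-04) = 0.1498 Ω
Seg 2: A = 605 mm² = 6.050e-04 m²
R_2 = (2.80×10^-8)(2120)/(6.050e-04) = 0.09812 Ω
Seg 3: A = πr² = π(1.4000e-02 m)² = 6.158e-04 m²
R_3 = (1.74×10^-8)(2650)/(6.158e-04) = 0.07488 Ω
R_total = R_1 + R_2 + R_3 = 0.323 Ω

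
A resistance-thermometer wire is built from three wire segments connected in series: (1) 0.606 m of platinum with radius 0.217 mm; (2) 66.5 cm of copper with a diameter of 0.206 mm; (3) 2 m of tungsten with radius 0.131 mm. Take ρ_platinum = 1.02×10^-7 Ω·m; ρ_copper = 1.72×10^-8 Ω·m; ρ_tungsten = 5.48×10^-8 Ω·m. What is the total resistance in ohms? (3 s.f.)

2.79 Ω

Seg 1: A = πr² = π(2.1700e-04 m)² = 1.479e-07 m²
R_1 = (1.02×10^-7)(0.606)/(1.479e-07) = 0.4178 Ω
Seg 2: A = π(d/2)² = π(1.0300e-04 m)² = 3.333e-08 m²
R_2 = (1.72×10^-8)(0.665)/(3.333e-08) = 0.3432 Ω
Seg 3: A = πr² = π(1.3100e-04 m)² = 5.391e-08 m²
R_3 = (5.48×10^-8)(2)/(5.391e-08) = 2.033 Ω
R_total = R_1 + R_2 + R_3 = 2.79 Ω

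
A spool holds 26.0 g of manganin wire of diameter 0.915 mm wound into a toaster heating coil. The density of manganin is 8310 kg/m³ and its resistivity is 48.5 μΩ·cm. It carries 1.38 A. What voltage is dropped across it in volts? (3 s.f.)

4.84 V

ρ = 48.5 μΩ·cm = 4.85×10^-7 Ω·m
A = π(d/2)² = π(4.5750e-04 m)² = 6.5755e-07 m²
L = m/(density·A) = 0.026/(8310×6.5755e-07) = 4.758 m
R = ρL/A = (4.85×10^-7)(4.758)/(6.5755e-07) = 3.51 Ω
V = IR = 1.38 × 3.51 = 4.84 V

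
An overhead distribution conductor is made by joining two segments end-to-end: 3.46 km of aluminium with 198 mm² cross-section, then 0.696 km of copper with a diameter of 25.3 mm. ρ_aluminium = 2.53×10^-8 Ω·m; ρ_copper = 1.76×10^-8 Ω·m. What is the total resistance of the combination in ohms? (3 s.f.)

0.466 Ω

Segment 1: A = 198 mm² = 1.980e-04 m²
R₁ = ρL/A = (2.53×10^-8)(3460)/(1.980e-04) = 0.4421 Ω
Segment 2: A = π(d/2)² = π(1.2650e-02 m)² = 5.027e-04 m²
R₂ = (1.76×10^-8)(696)/(5.027e-04) = 0.02437 Ω
R = R₁ + R₂ = 0.466 Ω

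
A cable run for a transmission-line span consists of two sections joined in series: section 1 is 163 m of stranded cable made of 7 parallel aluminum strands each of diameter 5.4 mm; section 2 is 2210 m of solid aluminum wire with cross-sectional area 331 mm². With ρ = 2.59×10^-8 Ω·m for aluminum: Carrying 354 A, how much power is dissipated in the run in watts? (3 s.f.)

Section 1: A_strand = π(2.7000e-03)² = 2.290e-05 m²; R₁ = ρL/(N·A_s) = (2.59×10^-8)(163)/(7×2.290e-05) = 0.02633 Ω
Section 2: A = 331 mm² = 3.310e-04 m²
R₂ = (2.59×10^-8)(2210)/(3.310e-04) = 0.1729 Ω
R = R₁ + R₂ = 0.1993 Ω
P = I²R = (354)² × 0.1993 = 25000 W

25000 W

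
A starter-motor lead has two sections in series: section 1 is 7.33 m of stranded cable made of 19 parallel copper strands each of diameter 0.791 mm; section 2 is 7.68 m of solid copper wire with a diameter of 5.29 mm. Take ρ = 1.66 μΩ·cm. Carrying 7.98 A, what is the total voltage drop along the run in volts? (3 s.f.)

ρ = 1.66 μΩ·cm = 1.66×10^-8 Ω·m
Section 1: A_strand = π(3.9550e-04)² = 4.914e-07 m²; R₁ = ρL/(N·A_s) = (1.66×10^-8)(7.33)/(19×4.914e-07) = 0.01303 Ω
Section 2: A = π(d/2)² = π(2.6450e-03 m)² = 2.198e-05 m²
R₂ = (1.66×10^-8)(7.68)/(2.198e-05) = 0.005801 Ω
R = R₁ + R₂ = 0.01883 Ω
V = IR = 7.98 × 0.01883 = 0.150 V

0.150 V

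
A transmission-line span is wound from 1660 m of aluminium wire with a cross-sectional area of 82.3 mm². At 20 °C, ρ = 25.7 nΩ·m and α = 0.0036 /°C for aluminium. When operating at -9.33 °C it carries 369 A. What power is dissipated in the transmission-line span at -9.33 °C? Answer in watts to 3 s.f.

63100 W

ρ = 25.7 nΩ·m = 2.57×10^-8 Ω·m
A = 82.3 mm² = 8.230e-05 m²
R₍20₎ = ρL/A = (2.57×10^-8)(1660)/(8.230e-05) = 0.5184 Ω
R₍-9.33₎ = R₍20₎(1 + αΔT) = 0.5184 × (1 + 0.0036×-29.3) = 0.4636 Ω
P = I²R = (369)² × 0.4636 = 63100 W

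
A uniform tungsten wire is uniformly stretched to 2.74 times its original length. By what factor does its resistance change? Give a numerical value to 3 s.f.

7.51

Volume constant ⇒ A' = A/k with k = 2.74. R' = ρ(kL)/(A/k) = k²R.
Factor = 7.51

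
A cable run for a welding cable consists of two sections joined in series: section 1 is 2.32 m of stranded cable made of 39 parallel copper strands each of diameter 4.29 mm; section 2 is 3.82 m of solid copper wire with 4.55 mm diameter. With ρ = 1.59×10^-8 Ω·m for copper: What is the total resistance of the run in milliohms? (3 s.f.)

Section 1: A_strand = π(2.1450e-03)² = 1.445e-05 m²; R₁ = ρL/(N·A_s) = (1.59×10^-8)(2.32)/(39×1.445e-05) = 6.544×10^-5 Ω
Section 2: A = π(d/2)² = π(2.2750e-03 m)² = 1.626e-05 m²
R₂ = (1.59×10^-8)(3.82)/(1.626e-05) = 0.003735 Ω
R = R₁ + R₂ = 3.80 mΩ

3.80 mΩ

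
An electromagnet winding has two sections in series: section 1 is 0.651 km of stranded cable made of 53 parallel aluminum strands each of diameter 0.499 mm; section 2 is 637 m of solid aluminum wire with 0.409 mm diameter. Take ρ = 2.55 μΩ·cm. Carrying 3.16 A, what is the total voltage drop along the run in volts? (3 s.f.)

ρ = 2.55 μΩ·cm = 2.55×10^-8 Ω·m
Section 1: A_strand = π(2.4950e-04)² = 1.956e-07 m²; R₁ = ρL/(N·A_s) = (2.55×10^-8)(651)/(53×1.956e-07) = 1.602 Ω
Section 2: A = π(d/2)² = π(2.0450e-04 m)² = 1.314e-07 m²
R₂ = (2.55×10^-8)(637)/(1.314e-07) = 123.6 Ω
R = R₁ + R₂ = 125.2 Ω
V = IR = 3.16 × 125.2 = 396 V

396 V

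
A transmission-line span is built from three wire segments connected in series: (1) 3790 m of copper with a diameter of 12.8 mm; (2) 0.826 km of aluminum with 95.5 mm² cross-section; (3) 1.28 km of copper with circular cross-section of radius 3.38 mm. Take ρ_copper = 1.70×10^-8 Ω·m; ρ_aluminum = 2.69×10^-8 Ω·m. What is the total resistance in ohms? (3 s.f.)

1.34 Ω

Seg 1: A = π(d/2)² = π(6.4000e-03 m)² = 1.287e-04 m²
R_1 = (1.70×10^-8)(3790)/(1.287e-04) = 0.5007 Ω
Seg 2: A = 95.5 mm² = 9.550e-05 m²
R_2 = (2.69×10^-8)(826)/(9.550e-05) = 0.2327 Ω
Seg 3: A = πr² = π(3.3800e-03 m)² = 3.589e-05 m²
R_3 = (1.70×10^-8)(1280)/(3.589e-05) = 0.6063 Ω
R_total = R_1 + R_2 + R_3 = 1.34 Ω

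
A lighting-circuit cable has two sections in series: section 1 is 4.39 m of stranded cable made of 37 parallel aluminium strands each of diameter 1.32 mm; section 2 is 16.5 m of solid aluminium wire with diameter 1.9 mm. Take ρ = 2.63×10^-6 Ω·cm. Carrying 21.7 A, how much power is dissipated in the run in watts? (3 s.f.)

ρ = 2.63×10^-6 Ω·cm = 2.63×10^-8 Ω·m
Section 1: A_strand = π(6.6000e-04)² = 1.368e-06 m²; R₁ = ρL/(N·A_s) = (2.63×10^-8)(4.39)/(37×1.368e-06) = 0.00228 Ω
Section 2: A = π(d/2)² = π(9.5000e-04 m)² = 2.835e-06 m²
R₂ = (2.63×10^-8)(16.5)/(2.835e-06) = 0.1531 Ω
R = R₁ + R₂ = 0.1553 Ω
P = I²R = (21.7)² × 0.1553 = 73.1 W

73.1 W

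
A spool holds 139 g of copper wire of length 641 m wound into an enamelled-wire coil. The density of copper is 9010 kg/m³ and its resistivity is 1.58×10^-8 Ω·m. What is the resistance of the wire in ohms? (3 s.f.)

A = m/(density·L) = 0.139/(9010×641) = 2.4068e-08 m²
R = ρL/A = (1.58×10^-8)(641)/(2.4068e-08) = 421 Ω

421 Ω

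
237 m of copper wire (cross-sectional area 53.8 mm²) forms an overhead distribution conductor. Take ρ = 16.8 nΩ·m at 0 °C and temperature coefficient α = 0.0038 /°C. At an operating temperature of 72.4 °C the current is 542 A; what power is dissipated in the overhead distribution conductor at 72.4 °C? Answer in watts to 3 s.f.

27700 W

ρ = 16.8 nΩ·m = 1.68×10^-8 Ω·m
A = 53.8 mm² = 5.380e-05 m²
R₍0₎ = ρL/A = (1.68×10^-8)(237)/(5.380e-05) = 0.07401 Ω
R₍72.4₎ = R₍0₎(1 + αΔT) = 0.07401 × (1 + 0.0038×72.4) = 0.09437 Ω
P = I²R = (542)² × 0.09437 = 27700 W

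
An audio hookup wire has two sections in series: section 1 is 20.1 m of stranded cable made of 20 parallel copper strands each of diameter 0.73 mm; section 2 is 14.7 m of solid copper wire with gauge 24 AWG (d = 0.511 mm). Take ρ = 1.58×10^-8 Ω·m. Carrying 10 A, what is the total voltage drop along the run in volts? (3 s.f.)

11.7 V

Section 1: A_strand = π(3.6500e-04)² = 4.185e-07 m²; R₁ = ρL/(N·A_s) = (1.58×10^-8)(20.1)/(20×4.185e-07) = 0.03794 Ω
Section 2: A = π(0.511/2 mm)² = π(2.5550e-04 m)² = 2.051e-07 m²
R₂ = (1.58×10^-8)(14.7)/(2.051e-07) = 1.133 Ω
R = R₁ + R₂ = 1.17 Ω
V = IR = 10 × 1.17 = 11.7 V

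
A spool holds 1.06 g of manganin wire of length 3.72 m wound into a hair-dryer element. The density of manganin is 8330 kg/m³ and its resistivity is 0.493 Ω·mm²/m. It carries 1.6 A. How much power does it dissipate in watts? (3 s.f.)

137 W

ρ = 0.493 Ω·mm²/m = 4.93×10^-7 Ω·m
A = m/(density·L) = 0.00106/(8330×3.72) = 3.4207e-08 m²
R = ρL/A = (4.93×10^-7)(3.72)/(3.4207e-08) = 53.61 Ω
P = I²R = (1.6)² × 53.61 = 137 W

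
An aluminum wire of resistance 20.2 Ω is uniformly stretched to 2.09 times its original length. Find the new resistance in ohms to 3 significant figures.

Volume constant ⇒ A' = A/k with k = 2.09. R' = ρ(kL)/(A/k) = k²R.
R' = 4.368 × 20.2 = 88.2 Ω

88.2 Ω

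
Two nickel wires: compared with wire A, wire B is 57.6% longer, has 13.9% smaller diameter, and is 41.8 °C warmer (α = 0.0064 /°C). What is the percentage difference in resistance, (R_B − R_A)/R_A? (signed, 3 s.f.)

R ∝ ρL/d² with ρ ∝ (1+αΔT), so R_B/R_A = (1 + 57.6/100) × (1 − 13.9/100)⁻² × (1 + 0.0064×41.8)
= 1.576 × 1.349 × 1.268 = 2.695
(R_B − R_A)/R_A = 2.695 − 1 = 169%

169%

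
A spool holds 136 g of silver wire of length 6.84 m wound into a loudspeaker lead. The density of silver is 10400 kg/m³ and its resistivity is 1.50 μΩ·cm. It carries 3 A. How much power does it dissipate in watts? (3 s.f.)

0.483 W

ρ = 1.50 μΩ·cm = 1.50×10^-8 Ω·m
A = m/(density·L) = 0.136/(10400×6.84) = 1.9118e-06 m²
R = ρL/A = (1.50×10^-8)(6.84)/(1.9118e-06) = 0.05367 Ω
P = I²R = (3)² × 0.05367 = 0.483 W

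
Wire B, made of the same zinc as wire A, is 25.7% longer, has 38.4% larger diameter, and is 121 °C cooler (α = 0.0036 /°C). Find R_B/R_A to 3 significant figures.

0.370

R ∝ ρL/d² with ρ ∝ (1+αΔT), so R_B/R_A = (1 + 25.7/100) × (1 + 38.4/100)⁻² × (1 − 0.0036×121)
= 1.257 × 0.5221 × 0.5644 = 0.370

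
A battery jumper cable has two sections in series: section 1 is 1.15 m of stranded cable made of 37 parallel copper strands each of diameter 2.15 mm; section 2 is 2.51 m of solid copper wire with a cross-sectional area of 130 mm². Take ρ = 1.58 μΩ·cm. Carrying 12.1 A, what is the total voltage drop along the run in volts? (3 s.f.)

0.00533 V

ρ = 1.58 μΩ·cm = 1.58×10^-8 Ω·m
Section 1: A_strand = π(1.0750e-03)² = 3.631e-06 m²; R₁ = ρL/(N·A_s) = (1.58×10^-8)(1.15)/(37×3.631e-06) = 1.353×10^-4 Ω
Section 2: A = 130 mm² = 1.300e-04 m²
R₂ = (1.58×10^-8)(2.51)/(1.300e-04) = 3.051×10^-4 Ω
R = R₁ + R₂ = 4.403×10^-4 Ω
V = IR = 12.1 × 4.403×10^-4 = 0.00533 V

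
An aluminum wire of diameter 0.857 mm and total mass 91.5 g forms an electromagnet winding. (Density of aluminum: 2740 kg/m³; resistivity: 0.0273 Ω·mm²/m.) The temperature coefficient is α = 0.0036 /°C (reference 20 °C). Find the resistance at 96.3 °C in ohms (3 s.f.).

ρ = 0.0273 Ω·mm²/m = 2.73×10^-8 Ω·m
A = π(d/2)² = π(4.2850e-04 m)² = 5.7683e-07 m²
L = m/(density·A) = 0.0915/(2740×5.7683e-07) = 57.89 m
R = ρL/A = (2.73×10^-8)(57.89)/(5.7683e-07) = 2.74 Ω
R(96.3 °C) = 2.74 × (1 + 0.0036×76.3) = 3.49 Ω

3.49 Ω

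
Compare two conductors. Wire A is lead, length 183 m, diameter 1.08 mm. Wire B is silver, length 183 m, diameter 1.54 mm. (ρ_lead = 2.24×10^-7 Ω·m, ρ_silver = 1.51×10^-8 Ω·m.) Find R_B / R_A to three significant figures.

R ∝ ρL/d², so R_B/R_A = (ρ_B/ρ_A) × (d_A/d_B)²
= (1.51×10^-8/2.24×10^-7) × (1.08/1.54)² = 0.0332

0.0332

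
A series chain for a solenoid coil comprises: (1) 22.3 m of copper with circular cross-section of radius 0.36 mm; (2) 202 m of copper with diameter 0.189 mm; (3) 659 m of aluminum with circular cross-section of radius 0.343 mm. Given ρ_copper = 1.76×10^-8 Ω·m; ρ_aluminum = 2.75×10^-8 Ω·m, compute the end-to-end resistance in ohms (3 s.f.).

Seg 1: A = πr² = π(3.6000e-04 m)² = 4.072e-07 m²
R_1 = (1.76×10^-8)(22.3)/(4.072e-07) = 0.964 Ω
Seg 2: A = π(d/2)² = π(9.4500e-05 m)² = 2.806e-08 m²
R_2 = (1.76×10^-8)(202)/(2.806e-08) = 126.7 Ω
Seg 3: A = πr² = π(3.4300e-04 m)² = 3.696e-07 m²
R_3 = (2.75×10^-8)(659)/(3.696e-07) = 49.03 Ω
R_total = R_1 + R_2 + R_3 = 177 Ω

177 Ω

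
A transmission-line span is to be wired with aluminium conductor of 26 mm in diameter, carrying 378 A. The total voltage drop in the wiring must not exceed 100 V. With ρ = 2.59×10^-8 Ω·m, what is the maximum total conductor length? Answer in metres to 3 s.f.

A = π(d/2)² = π(1.3000e-02 m)² = 5.309e-04 m²
L_max = V_max·A/(1·ρI) = (100)(5.309e-04)/(2.59×10^-8×378) = 5420 m

5420 m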